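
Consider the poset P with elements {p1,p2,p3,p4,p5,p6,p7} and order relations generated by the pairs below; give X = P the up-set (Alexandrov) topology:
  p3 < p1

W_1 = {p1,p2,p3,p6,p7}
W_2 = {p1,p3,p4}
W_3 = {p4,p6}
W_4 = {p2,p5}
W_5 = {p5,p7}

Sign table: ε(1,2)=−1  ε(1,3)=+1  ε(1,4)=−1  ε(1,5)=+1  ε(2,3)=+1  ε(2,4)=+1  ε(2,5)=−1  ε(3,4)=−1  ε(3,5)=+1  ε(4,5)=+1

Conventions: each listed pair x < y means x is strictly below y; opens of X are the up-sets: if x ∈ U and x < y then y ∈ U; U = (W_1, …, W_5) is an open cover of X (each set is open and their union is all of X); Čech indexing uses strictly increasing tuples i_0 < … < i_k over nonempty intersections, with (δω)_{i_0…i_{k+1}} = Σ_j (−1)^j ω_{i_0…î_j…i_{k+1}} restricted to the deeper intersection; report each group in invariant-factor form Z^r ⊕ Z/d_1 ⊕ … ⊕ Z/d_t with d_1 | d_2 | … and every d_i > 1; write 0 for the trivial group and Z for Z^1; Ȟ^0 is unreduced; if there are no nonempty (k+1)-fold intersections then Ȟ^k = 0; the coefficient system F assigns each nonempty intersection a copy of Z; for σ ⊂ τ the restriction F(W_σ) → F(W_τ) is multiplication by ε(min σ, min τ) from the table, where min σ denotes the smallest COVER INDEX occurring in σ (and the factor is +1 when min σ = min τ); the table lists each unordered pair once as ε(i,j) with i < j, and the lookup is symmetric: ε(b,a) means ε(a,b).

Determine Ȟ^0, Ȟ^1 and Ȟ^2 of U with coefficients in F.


Ȟ^0 ≅ 0, Ȟ^1 ≅ Z ⊕ Z/2, Ȟ^2 ≅ 0

cover nerve:
  W12={p1,p3} W13={p6} W14={p2} W15={p7} W23={p4} W45={p5}
C dims 5,6; δ0: rk 5, SNF 1^4·2
Ȟ^0: (5−5)−0=0 ⇒ 0
Ȟ^1: (6−0)−5=1 plus torsion [2] ⇒ Z ⊕ Z/2
Ȟ^2: (0−0)−0=0 ⇒ 0


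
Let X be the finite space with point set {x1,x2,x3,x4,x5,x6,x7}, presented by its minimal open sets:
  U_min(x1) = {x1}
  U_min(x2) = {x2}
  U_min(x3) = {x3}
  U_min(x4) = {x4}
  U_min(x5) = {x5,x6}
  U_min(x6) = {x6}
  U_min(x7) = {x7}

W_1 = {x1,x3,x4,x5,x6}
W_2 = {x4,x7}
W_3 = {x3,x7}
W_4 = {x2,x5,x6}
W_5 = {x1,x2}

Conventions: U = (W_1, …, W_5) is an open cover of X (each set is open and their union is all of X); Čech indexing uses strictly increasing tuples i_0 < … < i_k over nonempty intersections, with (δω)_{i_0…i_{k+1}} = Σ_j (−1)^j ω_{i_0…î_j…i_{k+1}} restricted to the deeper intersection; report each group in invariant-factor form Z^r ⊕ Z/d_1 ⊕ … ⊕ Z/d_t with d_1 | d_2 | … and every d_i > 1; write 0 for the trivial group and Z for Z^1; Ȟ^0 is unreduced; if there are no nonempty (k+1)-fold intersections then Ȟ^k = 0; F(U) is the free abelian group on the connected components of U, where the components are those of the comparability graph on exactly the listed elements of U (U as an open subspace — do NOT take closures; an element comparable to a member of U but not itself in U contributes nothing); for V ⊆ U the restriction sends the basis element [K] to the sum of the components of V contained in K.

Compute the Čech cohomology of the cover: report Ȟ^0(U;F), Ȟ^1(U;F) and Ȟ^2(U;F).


Ȟ^0 = Z^6,  Ȟ^1 = 0,  Ȟ^2 = 0

nonempty overlaps:
  W12={x4} W13={x3} W14={x5,x6} W15={x1} W23={x7} W45={x2}
components per intersection:
  W1: {x1} {x3} {x4} {x5,x6}
  W2: {x4} {x7}
  W3: {x3} {x7}
  W4: {x2} {x5,x6}
  W5: {x1} {x2}
  W12: {x4}
  W13: {x3}
  W14: {x5,x6}
  W15: {x1}
  W23: {x7}
  W45: {x2}
C dims 12,6; δ0: rk 6, SNF 1^6
degree 0: 12−6−0 = 6 → Ȟ^0 ≅ Z^6
degree 1: 6−0−6 = 0 → Ȟ^1 ≅ 0
degree 2: 0−0−0 = 0 → Ȟ^2 ≅ 0


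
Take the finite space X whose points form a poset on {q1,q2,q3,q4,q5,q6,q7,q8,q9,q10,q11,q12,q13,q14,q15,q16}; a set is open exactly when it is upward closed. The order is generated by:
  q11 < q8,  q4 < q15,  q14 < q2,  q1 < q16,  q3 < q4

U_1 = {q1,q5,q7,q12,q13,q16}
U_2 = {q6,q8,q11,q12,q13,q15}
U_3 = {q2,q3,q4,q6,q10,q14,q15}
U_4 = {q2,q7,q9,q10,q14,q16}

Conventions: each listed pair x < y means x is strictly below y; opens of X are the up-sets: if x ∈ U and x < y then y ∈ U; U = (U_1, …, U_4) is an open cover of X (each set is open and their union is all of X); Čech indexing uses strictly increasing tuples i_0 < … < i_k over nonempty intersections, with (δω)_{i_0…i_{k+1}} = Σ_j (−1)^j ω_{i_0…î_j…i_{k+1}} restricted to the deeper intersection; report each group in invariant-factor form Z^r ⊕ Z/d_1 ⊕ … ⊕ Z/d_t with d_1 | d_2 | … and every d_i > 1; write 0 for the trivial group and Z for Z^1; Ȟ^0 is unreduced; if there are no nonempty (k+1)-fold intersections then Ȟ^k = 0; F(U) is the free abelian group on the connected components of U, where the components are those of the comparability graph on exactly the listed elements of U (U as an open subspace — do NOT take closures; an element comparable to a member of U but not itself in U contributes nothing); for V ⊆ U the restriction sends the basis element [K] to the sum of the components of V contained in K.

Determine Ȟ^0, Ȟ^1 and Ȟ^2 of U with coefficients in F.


cover nerve:
  U12={q12,q13} U14={q7,q16} U23={q6,q15} U34={q2,q10,q14}
components per intersection:
  U1: {q1,q16} {q5} {q7} {q12} {q13}
  U2: {q6} {q8,q11} {q12} {q13} {q15}
  U3: {q2,q14} {q3,q4,q15} {q6} {q10}
  U4: {q2,q14} {q7} {q9} {q10} {q16}
  U12: {q12} {q13}
  U14: {q7} {q16}
  U23: {q6} {q15}
  U34: {q2,q14} {q10}
C dims 19,8; δ0: rk 8, SNF 1^8
Ȟ^0: (19−8)−0=11 ⇒ Z^11
Ȟ^1: (8−0)−8=0 ⇒ 0
Ȟ^2: (0−0)−0=0 ⇒ 0

Ȟ^0(U;F) ≅ Z^11, Ȟ^1(U;F) ≅ 0 and Ȟ^2(U;F) ≅ 0


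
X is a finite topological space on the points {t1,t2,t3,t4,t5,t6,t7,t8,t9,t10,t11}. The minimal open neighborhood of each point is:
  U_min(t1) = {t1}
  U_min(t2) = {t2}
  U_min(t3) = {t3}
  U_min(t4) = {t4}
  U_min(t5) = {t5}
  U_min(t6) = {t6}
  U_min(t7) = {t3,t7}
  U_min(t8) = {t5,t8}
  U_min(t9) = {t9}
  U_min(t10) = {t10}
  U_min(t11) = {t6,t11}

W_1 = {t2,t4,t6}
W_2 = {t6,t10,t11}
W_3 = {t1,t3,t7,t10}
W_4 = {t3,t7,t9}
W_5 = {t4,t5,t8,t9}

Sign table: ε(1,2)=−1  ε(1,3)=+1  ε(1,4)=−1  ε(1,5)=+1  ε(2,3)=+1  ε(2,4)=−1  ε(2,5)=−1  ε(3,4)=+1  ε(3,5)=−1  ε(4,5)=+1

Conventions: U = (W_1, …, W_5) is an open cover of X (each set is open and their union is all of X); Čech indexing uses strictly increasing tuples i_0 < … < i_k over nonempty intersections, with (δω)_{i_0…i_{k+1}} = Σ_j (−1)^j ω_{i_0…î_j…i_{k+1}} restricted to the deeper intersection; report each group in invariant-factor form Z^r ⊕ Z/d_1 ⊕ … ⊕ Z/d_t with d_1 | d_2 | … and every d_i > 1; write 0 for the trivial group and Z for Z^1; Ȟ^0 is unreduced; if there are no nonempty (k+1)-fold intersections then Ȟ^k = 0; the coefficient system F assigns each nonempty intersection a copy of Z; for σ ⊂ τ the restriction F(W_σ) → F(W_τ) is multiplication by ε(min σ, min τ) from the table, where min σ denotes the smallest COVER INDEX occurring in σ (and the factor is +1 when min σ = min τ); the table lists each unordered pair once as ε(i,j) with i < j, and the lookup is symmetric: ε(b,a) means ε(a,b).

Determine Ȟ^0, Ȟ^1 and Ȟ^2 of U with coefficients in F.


Ȟ^0 ≅ 0,  Ȟ^1 ≅ Z/2,  Ȟ^2 ≅ 0

nerve of the cover:
  W12={t6} W15={t4} W23={t10} W34={t3,t7} W45={t9}
C dims 5,5; δ0: rk 5, SNF 1^4·2
Ȟ^0 = (5 − 5) − 0 = 0, so Ȟ^0 ≅ 0
Ȟ^1 = (5 − 0) − 5 = 0 plus torsion [2], so Ȟ^1 ≅ Z/2
Ȟ^2 = (0 − 0) − 0 = 0, so Ȟ^2 ≅ 0


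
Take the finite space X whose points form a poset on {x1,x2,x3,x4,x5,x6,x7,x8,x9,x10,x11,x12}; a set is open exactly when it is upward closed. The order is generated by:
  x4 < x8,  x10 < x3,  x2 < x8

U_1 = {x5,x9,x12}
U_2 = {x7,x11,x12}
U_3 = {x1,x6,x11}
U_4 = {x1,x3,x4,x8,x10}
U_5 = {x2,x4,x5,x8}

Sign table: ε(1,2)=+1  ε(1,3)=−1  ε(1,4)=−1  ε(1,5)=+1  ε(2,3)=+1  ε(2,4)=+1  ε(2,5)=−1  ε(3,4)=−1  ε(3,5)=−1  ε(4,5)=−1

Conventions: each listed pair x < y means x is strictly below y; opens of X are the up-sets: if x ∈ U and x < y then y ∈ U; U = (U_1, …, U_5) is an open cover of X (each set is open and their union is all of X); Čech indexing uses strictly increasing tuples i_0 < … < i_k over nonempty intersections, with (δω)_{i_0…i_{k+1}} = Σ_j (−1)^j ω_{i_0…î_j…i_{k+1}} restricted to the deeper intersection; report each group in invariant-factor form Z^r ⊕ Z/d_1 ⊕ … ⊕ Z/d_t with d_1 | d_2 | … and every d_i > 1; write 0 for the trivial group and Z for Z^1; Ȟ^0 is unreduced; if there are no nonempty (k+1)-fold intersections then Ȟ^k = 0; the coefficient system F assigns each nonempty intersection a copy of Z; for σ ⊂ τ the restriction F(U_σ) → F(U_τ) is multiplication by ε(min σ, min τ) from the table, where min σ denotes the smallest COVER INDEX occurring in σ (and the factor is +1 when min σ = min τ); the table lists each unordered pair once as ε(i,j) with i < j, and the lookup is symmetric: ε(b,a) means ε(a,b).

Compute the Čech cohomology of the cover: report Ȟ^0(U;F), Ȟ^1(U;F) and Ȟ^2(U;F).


Ȟ^0 = Z, Ȟ^1 = Z and Ȟ^2 = 0

nerve simplices:
  U12={x12} U15={x5} U23={x11} U34={x1} U45={x4,x8}
C dims 5,5; δ0: rk 4, SNF 1^4
degree 0: 5−4−0 = 1 → Ȟ^0 ≅ Z
degree 1: 5−0−4 = 1 → Ȟ^1 ≅ Z
degree 2: 0−0−0 = 0 → Ȟ^2 ≅ 0


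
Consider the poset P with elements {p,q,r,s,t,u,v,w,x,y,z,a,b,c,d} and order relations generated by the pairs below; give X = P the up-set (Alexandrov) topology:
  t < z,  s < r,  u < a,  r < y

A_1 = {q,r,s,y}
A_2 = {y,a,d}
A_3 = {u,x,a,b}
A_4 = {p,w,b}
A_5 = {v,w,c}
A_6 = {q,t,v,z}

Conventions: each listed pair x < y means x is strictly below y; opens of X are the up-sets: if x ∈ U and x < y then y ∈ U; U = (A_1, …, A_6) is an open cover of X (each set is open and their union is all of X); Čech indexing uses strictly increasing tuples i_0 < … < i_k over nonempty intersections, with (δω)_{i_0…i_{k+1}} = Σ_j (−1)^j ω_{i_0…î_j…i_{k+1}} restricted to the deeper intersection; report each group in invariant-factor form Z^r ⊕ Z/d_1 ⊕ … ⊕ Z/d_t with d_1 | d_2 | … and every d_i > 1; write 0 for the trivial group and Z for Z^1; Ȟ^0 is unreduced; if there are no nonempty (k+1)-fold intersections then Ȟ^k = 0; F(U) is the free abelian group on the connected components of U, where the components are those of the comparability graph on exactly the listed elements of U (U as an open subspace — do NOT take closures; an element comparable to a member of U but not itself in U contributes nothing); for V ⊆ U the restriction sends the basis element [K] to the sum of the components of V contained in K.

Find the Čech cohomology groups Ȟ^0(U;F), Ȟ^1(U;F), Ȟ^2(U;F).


Ȟ^0 ≅ Z^11, Ȟ^1 ≅ 0, Ȟ^2 ≅ 0

nonempty overlaps:
  A12={y} A16={q} A23={a} A34={b} A45={w} A56={v}
components per intersection:
  A1: {q} {r,s,y}
  A2: {y} {a} {d}
  A3: {u,a} {x} {b}
  A4: {p} {w} {b}
  A5: {v} {w} {c}
  A6: {q} {t,z} {v}
  A12: {y}
  A16: {q}
  A23: {a}
  A34: {b}
  A45: {w}
  A56: {v}
C dims 17,6; δ0: rk 6, SNF 1^6
degree 0: 17−6−0 = 11 → Ȟ^0 ≅ Z^11
degree 1: 6−0−6 = 0 → Ȟ^1 ≅ 0
degree 2: 0−0−0 = 0 → Ȟ^2 ≅ 0


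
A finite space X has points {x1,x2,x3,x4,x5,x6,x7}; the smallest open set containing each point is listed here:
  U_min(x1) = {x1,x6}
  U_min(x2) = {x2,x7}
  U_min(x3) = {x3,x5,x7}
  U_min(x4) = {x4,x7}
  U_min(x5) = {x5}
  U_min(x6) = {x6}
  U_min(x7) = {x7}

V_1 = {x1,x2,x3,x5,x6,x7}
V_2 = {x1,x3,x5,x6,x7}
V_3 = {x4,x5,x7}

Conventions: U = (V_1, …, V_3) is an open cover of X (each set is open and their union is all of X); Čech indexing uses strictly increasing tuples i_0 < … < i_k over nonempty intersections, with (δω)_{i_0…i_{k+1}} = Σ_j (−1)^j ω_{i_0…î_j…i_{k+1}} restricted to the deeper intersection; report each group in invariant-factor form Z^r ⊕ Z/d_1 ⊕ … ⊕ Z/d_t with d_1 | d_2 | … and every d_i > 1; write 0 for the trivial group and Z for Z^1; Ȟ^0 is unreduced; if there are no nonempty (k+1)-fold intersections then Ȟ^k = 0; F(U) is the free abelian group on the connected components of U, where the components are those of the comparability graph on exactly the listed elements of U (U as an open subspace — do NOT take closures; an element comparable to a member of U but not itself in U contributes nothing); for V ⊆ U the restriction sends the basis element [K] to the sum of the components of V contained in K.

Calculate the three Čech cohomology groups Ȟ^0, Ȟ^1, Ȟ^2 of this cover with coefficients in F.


cover nerve:
  V12={x1,x3,x5,x6,x7} V13={x5,x7} V23={x5,x7}
  V123={x5,x7}
components per intersection:
  V1: {x1,x6} {x2,x3,x5,x7}
  V2: {x1,x6} {x3,x5,x7}
  V3: {x4,x7} {x5}
  V12: {x1,x6} {x3,x5,x7}
  V13: {x5} {x7}
  V23: {x5} {x7}
  V123: {x5} {x7}
C dims 6,6,2; δ0: rk 4, SNF 1^4; δ1: rk 2, SNF 1^2
Ȟ^0: (6−4)−0=2 ⇒ Z^2
Ȟ^1: (6−2)−4=0 ⇒ 0
Ȟ^2: (2−0)−2=0 ⇒ 0

Ȟ^0 ≅ Z^2,  Ȟ^1 ≅ 0,  Ȟ^2 ≅ 0


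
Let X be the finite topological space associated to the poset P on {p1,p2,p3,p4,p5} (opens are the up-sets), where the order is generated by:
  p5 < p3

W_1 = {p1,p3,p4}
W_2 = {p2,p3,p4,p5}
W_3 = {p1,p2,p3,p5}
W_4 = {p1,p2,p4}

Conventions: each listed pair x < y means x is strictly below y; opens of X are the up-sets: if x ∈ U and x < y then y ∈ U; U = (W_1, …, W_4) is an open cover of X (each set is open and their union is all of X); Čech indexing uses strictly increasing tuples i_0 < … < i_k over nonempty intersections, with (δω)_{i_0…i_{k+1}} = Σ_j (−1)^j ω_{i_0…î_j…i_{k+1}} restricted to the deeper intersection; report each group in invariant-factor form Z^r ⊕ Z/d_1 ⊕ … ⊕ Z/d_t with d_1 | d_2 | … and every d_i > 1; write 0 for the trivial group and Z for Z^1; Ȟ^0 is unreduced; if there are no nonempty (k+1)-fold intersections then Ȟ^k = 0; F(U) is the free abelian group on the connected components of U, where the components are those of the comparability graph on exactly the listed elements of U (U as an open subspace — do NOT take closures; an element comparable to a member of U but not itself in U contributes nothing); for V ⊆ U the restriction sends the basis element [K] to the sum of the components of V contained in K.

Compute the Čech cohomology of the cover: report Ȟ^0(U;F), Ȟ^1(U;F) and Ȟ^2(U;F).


Ȟ^0 ≅ Z^4, Ȟ^1 ≅ 0, Ȟ^2 ≅ 0

nonempty overlaps:
  W12={p3,p4} W13={p1,p3} W14={p1,p4} W23={p2,p3,p5} W24={p2,p4} W34={p1,p2}
  W123={p3} W124={p4} W134={p1} W234={p2}
components per intersection:
  W1: {p1} {p3} {p4}
  W2: {p2} {p3,p5} {p4}
  W3: {p1} {p2} {p3,p5}
  W4: {p1} {p2} {p4}
  W12: {p3} {p4}
  W13: {p1} {p3}
  W14: {p1} {p4}
  W23: {p2} {p3,p5}
  W24: {p2} {p4}
  W34: {p1} {p2}
  W123: {p3}
  W124: {p4}
  W134: {p1}
  W234: {p2}
C dims 12,12,4; δ0: rk 8, SNF 1^8; δ1: rk 4, SNF 1^4
degree 0: 12−8−0 = 4 → Ȟ^0 ≅ Z^4
degree 1: 12−4−8 = 0 → Ȟ^1 ≅ 0
degree 2: 4−0−4 = 0 → Ȟ^2 ≅ 0


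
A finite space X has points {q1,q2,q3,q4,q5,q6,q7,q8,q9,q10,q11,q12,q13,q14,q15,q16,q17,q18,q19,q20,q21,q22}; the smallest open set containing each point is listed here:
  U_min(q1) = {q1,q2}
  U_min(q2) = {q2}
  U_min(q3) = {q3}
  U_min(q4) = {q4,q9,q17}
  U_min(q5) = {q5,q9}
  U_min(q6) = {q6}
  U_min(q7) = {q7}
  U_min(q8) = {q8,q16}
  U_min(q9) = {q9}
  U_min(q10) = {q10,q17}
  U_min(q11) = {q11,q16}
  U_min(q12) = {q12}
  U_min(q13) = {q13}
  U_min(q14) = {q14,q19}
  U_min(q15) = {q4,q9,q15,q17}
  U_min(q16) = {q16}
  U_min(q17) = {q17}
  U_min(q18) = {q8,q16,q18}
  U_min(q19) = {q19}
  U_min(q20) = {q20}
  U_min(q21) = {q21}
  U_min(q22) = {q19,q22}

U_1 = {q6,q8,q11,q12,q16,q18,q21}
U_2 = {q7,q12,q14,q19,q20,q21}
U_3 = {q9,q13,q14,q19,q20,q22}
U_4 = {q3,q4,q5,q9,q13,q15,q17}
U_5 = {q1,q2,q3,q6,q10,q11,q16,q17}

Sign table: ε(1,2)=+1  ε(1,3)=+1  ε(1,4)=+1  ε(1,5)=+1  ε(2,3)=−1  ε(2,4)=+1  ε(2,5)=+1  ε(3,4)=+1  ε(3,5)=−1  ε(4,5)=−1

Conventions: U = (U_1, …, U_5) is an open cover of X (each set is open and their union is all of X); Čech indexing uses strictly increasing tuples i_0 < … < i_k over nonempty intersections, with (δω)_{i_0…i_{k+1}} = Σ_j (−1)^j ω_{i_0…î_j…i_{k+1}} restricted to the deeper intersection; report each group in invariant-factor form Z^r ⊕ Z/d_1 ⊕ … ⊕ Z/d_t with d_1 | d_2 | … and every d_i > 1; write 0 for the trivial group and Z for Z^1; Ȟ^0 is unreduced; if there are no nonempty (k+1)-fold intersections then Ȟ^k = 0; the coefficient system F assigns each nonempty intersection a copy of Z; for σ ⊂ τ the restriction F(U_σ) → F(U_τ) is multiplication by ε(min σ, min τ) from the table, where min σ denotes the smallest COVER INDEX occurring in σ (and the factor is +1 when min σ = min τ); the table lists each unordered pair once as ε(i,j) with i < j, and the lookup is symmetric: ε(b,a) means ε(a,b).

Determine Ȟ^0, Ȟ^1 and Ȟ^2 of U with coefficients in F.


nerve simplices:
  U12={q12,q21} U15={q6,q11,q16} U23={q14,q19,q20} U34={q9,q13} U45={q3,q17}
C dims 5,5; δ0: rk 4, SNF 1^4
degree 0: 5−4−0 = 1 → Ȟ^0 ≅ Z
degree 1: 5−0−4 = 1 → Ȟ^1 ≅ Z
degree 2: 0−0−0 = 0 → Ȟ^2 ≅ 0

Ȟ^0 = Z, Ȟ^1 = Z and Ȟ^2 = 0


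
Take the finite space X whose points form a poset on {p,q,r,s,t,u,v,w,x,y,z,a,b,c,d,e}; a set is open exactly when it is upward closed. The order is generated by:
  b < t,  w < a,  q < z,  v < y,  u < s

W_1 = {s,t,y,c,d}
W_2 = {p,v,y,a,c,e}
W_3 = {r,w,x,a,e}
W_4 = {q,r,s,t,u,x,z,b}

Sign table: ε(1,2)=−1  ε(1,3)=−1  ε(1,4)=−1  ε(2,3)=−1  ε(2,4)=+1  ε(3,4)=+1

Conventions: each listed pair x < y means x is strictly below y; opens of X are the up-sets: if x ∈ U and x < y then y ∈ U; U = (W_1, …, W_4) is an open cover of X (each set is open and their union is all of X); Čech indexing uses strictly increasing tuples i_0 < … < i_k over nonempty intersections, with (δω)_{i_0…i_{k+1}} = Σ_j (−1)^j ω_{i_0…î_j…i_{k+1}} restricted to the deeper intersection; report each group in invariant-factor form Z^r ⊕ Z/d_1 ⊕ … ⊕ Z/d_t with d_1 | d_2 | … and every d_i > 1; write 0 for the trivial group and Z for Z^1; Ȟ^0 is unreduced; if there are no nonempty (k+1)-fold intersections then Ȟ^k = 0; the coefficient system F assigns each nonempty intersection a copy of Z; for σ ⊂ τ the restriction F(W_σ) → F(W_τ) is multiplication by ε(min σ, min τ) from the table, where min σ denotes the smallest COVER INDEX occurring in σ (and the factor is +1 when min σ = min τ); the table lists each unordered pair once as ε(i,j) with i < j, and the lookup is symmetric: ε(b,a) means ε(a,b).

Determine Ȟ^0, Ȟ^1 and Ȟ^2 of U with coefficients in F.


Ȟ^0 = 0; Ȟ^1 = Z/2; Ȟ^2 = 0

cover nerve:
  W12={y,c} W14={s,t} W23={a,e} W34={r,x}
C dims 4,4; δ0: rk 4, SNF 1^3·2
Ȟ^0: (4−4)−0=0 ⇒ 0
Ȟ^1: (4−0)−4=0 plus torsion [2] ⇒ Z/2
Ȟ^2: (0−0)−0=0 ⇒ 0


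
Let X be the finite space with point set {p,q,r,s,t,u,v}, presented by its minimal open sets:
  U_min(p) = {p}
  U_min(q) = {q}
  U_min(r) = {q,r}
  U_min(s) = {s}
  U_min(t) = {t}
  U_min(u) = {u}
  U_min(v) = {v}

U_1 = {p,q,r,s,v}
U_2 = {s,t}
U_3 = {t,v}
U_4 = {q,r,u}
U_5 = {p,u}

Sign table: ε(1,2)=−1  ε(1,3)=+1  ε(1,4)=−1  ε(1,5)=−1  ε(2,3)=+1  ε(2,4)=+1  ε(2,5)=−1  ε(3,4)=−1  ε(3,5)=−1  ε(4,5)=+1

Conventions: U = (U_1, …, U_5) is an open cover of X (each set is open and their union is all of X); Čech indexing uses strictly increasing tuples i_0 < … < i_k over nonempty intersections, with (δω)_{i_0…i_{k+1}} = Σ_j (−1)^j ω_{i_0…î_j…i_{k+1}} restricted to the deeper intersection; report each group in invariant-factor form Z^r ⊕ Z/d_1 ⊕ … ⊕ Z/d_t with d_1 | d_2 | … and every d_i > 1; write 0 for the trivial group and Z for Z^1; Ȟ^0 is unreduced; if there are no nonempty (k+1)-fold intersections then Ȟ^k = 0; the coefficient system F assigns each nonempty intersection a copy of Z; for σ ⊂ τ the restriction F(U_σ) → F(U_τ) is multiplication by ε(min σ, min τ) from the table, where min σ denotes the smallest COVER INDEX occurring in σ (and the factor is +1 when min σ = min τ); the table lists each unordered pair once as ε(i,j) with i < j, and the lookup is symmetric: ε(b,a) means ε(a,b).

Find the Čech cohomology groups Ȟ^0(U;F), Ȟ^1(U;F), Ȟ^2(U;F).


Ȟ^0 = 0; Ȟ^1 = Z ⊕ Z/2; Ȟ^2 = 0

cover nerve:
  U12={s} U13={v} U14={q,r} U15={p} U23={t} U45={u}
C dims 5,6; δ0: rk 5, SNF 1^4·2
Ȟ^0: (5−5)−0=0 ⇒ 0
Ȟ^1: (6−0)−5=1 plus torsion [2] ⇒ Z ⊕ Z/2
Ȟ^2: (0−0)−0=0 ⇒ 0


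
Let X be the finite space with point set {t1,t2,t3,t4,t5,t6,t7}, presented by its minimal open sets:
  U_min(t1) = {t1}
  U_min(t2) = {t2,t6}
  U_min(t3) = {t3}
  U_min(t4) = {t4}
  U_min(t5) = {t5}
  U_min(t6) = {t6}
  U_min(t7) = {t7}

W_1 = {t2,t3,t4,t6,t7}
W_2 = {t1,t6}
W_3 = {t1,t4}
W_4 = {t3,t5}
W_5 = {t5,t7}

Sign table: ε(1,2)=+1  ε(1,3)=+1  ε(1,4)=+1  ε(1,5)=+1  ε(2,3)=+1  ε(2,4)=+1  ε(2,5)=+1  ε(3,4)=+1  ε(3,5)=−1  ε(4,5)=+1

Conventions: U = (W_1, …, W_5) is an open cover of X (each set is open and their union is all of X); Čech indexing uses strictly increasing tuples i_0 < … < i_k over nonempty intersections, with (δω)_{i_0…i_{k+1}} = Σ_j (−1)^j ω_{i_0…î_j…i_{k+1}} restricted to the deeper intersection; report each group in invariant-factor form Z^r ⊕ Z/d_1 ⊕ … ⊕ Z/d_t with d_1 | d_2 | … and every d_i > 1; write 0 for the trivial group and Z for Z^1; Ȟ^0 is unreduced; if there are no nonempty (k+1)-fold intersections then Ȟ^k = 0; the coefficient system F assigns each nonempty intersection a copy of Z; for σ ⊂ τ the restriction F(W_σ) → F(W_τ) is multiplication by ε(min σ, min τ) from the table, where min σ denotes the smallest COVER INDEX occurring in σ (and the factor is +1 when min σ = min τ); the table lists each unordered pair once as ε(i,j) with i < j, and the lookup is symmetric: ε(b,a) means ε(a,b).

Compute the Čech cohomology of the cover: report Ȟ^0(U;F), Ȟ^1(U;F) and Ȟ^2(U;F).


cover nerve:
  W12={t6} W13={t4} W14={t3} W15={t7} W23={t1} W45={t5}
C dims 5,6; δ0: rk 4, SNF 1^4
Ȟ^0: (5−4)−0=1 ⇒ Z
Ȟ^1: (6−0)−4=2 ⇒ Z^2
Ȟ^2: (0−0)−0=0 ⇒ 0

Ȟ^0 ≅ Z, Ȟ^1 ≅ Z^2 and Ȟ^2 ≅ 0


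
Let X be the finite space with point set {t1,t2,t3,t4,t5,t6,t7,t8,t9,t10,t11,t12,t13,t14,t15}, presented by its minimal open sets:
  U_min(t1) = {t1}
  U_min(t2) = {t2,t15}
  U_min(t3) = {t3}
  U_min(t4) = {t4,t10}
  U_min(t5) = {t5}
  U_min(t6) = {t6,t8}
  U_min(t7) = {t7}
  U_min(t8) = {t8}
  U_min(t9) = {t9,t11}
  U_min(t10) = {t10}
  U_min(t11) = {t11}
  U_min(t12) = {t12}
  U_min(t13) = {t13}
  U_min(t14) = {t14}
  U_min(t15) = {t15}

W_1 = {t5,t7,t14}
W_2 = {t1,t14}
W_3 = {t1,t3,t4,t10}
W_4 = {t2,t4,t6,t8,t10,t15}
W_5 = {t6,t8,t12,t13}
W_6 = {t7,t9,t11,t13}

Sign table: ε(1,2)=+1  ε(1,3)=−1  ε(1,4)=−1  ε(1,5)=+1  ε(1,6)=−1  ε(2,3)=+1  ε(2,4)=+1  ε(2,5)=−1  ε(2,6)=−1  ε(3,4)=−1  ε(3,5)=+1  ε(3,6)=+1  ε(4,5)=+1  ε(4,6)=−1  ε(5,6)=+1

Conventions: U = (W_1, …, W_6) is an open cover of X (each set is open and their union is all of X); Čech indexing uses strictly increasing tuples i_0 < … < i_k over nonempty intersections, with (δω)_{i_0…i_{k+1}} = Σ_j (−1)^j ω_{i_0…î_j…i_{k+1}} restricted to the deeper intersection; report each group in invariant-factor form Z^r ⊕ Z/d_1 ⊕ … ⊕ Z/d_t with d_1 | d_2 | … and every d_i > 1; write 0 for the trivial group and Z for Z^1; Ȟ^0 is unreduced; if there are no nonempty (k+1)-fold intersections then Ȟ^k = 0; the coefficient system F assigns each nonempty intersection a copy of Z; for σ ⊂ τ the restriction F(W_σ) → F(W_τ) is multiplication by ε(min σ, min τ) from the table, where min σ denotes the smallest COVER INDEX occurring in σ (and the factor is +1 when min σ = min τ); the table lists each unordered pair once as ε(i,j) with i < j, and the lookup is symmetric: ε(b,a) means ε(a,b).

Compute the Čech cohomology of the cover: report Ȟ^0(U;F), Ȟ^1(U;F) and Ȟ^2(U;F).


Ȟ^0(U;F) ≅ Z; Ȟ^1(U;F) ≅ Z; Ȟ^2(U;F) ≅ 0

intersection data:
  W12={t14} W16={t7} W23={t1} W34={t4,t10} W45={t6,t8} W56={t13}
C dims 6,6; δ0: rk 5, SNF 1^5
Ȟ^0 = (6 − 5) − 0 = 1, so Ȟ^0 ≅ Z
Ȟ^1 = (6 − 0) − 5 = 1, so Ȟ^1 ≅ Z
Ȟ^2 = (0 − 0) − 0 = 0, so Ȟ^2 ≅ 0


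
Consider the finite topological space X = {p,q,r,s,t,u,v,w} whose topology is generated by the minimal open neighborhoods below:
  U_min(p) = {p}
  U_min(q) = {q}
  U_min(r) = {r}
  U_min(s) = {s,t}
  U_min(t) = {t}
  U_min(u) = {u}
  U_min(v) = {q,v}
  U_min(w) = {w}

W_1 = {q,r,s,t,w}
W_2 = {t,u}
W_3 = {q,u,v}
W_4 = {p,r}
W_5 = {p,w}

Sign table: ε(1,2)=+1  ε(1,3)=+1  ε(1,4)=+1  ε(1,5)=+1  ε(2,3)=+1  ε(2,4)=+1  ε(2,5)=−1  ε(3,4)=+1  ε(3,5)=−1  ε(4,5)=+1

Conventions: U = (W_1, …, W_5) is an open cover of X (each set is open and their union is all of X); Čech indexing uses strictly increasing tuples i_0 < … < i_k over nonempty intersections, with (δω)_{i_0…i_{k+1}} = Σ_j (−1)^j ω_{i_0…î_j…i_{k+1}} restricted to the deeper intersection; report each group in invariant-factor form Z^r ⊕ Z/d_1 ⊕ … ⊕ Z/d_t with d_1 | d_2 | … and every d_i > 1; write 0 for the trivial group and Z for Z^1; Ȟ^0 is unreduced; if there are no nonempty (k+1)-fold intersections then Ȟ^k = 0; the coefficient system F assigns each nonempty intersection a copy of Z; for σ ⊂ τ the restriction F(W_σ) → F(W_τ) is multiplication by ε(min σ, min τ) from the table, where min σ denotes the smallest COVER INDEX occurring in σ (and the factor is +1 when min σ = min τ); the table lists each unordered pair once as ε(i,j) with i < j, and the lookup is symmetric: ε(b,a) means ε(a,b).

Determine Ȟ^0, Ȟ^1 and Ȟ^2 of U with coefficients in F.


Ȟ^0 ≅ Z,  Ȟ^1 ≅ Z^2,  Ȟ^2 ≅ 0

nonempty intersections:
  W12={t} W13={q} W14={r} W15={w} W23={u} W45={p}
C dims 5,6; δ0: rk 4, SNF 1^4
Ȟ^0: (5−4)−0=1 ⇒ Z
Ȟ^1: (6−0)−4=2 ⇒ Z^2
Ȟ^2: (0−0)−0=0 ⇒ 0


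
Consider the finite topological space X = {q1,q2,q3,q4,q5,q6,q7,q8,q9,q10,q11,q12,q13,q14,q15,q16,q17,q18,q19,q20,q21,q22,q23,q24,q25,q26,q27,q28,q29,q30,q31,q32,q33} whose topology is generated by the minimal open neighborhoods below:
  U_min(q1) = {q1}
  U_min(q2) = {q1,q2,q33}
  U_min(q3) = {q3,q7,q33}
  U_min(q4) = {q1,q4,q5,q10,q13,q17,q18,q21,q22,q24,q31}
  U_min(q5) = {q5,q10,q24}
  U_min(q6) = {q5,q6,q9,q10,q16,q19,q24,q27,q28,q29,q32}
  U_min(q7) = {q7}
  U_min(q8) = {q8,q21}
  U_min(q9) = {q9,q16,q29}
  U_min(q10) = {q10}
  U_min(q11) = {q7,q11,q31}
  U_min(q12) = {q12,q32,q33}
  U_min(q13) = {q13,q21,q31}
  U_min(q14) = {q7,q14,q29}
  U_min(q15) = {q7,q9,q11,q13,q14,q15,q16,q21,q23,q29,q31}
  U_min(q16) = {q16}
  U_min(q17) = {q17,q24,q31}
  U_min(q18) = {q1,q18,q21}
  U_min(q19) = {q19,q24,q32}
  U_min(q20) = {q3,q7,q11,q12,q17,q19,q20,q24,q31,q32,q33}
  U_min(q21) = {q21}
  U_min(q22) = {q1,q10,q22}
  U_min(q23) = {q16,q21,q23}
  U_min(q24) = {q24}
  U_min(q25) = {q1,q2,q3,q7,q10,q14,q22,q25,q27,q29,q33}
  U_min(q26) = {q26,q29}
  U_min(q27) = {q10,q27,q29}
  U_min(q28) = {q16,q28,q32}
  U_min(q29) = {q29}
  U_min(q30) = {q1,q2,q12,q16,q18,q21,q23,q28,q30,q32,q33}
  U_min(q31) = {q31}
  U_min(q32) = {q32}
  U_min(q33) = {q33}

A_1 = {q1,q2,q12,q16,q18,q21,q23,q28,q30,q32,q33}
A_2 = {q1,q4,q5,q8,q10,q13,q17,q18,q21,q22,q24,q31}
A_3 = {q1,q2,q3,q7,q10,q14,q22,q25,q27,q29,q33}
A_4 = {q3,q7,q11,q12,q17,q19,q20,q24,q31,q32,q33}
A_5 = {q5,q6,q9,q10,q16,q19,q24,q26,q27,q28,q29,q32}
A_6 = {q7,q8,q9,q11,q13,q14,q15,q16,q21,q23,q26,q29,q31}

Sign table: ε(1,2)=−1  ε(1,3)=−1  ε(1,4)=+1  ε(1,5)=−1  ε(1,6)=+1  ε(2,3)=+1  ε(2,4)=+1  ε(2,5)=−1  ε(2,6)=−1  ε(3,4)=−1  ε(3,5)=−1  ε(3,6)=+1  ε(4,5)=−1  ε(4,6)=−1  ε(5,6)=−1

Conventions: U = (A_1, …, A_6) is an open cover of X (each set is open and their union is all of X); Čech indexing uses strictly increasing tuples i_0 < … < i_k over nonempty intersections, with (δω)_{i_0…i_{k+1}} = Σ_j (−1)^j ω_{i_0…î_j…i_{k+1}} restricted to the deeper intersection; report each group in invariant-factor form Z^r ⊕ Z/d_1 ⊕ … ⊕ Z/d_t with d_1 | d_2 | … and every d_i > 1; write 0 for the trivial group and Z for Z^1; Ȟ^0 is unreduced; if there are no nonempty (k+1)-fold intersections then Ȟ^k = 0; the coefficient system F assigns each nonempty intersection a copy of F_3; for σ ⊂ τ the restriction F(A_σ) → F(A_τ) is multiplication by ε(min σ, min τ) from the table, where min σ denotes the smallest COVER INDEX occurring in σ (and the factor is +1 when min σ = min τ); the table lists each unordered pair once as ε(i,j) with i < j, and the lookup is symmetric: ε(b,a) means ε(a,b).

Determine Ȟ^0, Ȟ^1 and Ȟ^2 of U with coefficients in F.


intersection data:
  A12={q1,q18,q21} A13={q1,q2,q33} A14={q12,q32,q33} A15={q16,q28,q32} A16={q16,q21,q23} A23={q1,q10,q22} A24={q17,q24,q31} A25={q5,q10,q24} A26={q8,q13,q21,q31} A34={q3,q7,q33} A35={q10,q27,q29} A36={q7,q14,q29} A45={q19,q24,q32} A46={q7,q11,q31} A56={q9,q16,q26,q29}
  A123={q1} A126={q21} A134={q33} A145={q32} A156={q16} A235={q10} A245={q24} A246={q31} A346={q7} A356={q29}
C dims 6,15,10; δ0: rk_F3 6; δ1: rk_F3 9
Ȟ^0 = (6 − 6) − 0 = 0, so Ȟ^0 ≅ 0
Ȟ^1 = (15 − 9) − 6 = 0, so Ȟ^1 ≅ 0
Ȟ^2 = (10 − 0) − 9 = 1, so Ȟ^2 ≅ Z/3

Ȟ^0(U;F) ≅ 0, Ȟ^1(U;F) ≅ 0 and Ȟ^2(U;F) ≅ Z/3


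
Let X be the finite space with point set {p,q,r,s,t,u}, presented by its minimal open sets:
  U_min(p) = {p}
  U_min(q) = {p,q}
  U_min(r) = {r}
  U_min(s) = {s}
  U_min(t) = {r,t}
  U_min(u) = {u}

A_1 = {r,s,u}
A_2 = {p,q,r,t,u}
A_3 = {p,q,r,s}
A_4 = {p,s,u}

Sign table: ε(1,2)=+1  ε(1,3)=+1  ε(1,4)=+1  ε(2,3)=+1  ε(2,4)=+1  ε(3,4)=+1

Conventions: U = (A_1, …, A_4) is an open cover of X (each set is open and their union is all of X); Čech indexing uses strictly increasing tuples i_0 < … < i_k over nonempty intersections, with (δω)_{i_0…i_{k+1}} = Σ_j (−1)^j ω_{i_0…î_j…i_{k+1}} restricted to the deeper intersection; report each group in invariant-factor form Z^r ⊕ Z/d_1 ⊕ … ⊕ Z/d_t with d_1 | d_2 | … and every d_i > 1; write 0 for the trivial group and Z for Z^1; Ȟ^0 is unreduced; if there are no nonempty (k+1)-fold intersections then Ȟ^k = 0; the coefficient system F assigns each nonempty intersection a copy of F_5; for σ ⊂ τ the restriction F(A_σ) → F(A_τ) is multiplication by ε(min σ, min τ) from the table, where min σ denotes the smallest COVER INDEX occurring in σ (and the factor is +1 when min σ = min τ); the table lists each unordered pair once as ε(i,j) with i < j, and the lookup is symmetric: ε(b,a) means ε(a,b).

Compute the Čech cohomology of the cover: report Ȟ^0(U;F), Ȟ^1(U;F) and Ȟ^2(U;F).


Ȟ^0(U;F) ≅ Z/5,  Ȟ^1(U;F) ≅ 0,  Ȟ^2(U;F) ≅ Z/5

nonempty intersections:
  A12={r,u} A13={r,s} A14={s,u} A23={p,q,r} A24={p,u} A34={p,s}
  A123={r} A124={u} A134={s} A234={p}
C dims 4,6,4; δ0: rk_F5 3; δ1: rk_F5 3
Ȟ^0: (4−3)−0=1 ⇒ Z/5
Ȟ^1: (6−3)−3=0 ⇒ 0
Ȟ^2: (4−0)−3=1 ⇒ Z/5


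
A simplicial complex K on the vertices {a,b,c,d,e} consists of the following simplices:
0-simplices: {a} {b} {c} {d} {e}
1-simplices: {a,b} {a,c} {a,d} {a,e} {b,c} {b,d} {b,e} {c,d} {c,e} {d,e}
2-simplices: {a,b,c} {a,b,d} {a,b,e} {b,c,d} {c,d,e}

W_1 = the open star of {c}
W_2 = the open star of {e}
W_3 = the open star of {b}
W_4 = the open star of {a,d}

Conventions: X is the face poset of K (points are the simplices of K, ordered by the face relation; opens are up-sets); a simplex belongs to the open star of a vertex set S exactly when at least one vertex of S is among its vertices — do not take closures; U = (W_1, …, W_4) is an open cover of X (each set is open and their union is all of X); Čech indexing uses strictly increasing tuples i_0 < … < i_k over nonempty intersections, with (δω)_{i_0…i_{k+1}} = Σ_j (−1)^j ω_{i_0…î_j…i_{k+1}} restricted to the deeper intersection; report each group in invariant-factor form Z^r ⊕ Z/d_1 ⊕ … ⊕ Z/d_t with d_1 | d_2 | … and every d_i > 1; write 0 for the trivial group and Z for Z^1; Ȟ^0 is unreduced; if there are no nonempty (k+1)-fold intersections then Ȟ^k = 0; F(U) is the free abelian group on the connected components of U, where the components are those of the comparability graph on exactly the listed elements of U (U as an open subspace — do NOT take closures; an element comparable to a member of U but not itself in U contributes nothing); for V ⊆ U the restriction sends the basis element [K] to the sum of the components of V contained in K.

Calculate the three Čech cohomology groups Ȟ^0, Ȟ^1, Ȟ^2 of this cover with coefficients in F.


nerve of the cover:
  W1={{c},{a,c},{b,c},{c,d},{c,e},{a,b,c},{b,c,d},{c,d,e}} W2={{e},{a,e},{b,e},{c,e},{d,e},{a,b,e},{c,d,e}} W3={{b},{a,b},{b,c},{b,d},{b,e},{a,b,c},{a,b,d},{a,b,e},{b,c,d}} W4={{a},{d},{a,b},{a,c},{a,d},{a,e},{b,d},{c,d},{d,e},{a,b,c},{a,b,d},{a,b,e},{b,c,d},{c,d,e}}
  W12={{c,e},{c,d,e}} W13={{b,c},{a,b,c},{b,c,d}} W14={{a,c},{c,d},{a,b,c},{b,c,d},{c,d,e}} W23={{b,e},{a,b,e}} W24={{a,e},{d,e},{a,b,e},{c,d,e}} W34={{a,b},{b,d},{a,b,c},{a,b,d},{a,b,e},{b,c,d}}
  W124={{c,d,e}} W134={{a,b,c},{b,c,d}} W234={{a,b,e}}
components per intersection:
  W1: {{c},{a,c},{b,c},{c,d},{c,e},{a,b,c},{b,c,d},{c,d,e}}
  W2: {{e},{a,e},{b,e},{c,e},{d,e},{a,b,e},{c,d,e}}
  W3: {{b},{a,b},{b,c},{b,d},{b,e},{a,b,c},{a,b,d},{a,b,e},{b,c,d}}
  W4: {{a},{d},{a,b},{a,c},{a,d},{a,e},{b,d},{c,d},{d,e},{a,b,c},{a,b,d},{a,b,e},{b,c,d},{c,d,e}}
  W12: {{c,e},{c,d,e}}
  W13: {{b,c},{a,b,c},{b,c,d}}
  W14: {{a,c},{a,b,c}} {{c,d},{b,c,d},{c,d,e}}
  W23: {{b,e},{a,b,e}}
  W24: {{a,e},{a,b,e}} {{d,e},{c,d,e}}
  W34: {{a,b},{b,d},{a,b,c},{a,b,d},{a,b,e},{b,c,d}}
  W124: {{c,d,e}}
  W134: {{a,b,c}} {{b,c,d}}
  W234: {{a,b,e}}
C dims 4,8,4; δ0: rk 3, SNF 1^3; δ1: rk 4, SNF 1^4
Ȟ^0 = (4 − 3) − 0 = 1, so Ȟ^0 ≅ Z
Ȟ^1 = (8 − 4) − 3 = 1, so Ȟ^1 ≅ Z
Ȟ^2 = (4 − 0) − 4 = 0, so Ȟ^2 ≅ 0

Ȟ^0 ≅ Z, Ȟ^1 ≅ Z and Ȟ^2 ≅ 0


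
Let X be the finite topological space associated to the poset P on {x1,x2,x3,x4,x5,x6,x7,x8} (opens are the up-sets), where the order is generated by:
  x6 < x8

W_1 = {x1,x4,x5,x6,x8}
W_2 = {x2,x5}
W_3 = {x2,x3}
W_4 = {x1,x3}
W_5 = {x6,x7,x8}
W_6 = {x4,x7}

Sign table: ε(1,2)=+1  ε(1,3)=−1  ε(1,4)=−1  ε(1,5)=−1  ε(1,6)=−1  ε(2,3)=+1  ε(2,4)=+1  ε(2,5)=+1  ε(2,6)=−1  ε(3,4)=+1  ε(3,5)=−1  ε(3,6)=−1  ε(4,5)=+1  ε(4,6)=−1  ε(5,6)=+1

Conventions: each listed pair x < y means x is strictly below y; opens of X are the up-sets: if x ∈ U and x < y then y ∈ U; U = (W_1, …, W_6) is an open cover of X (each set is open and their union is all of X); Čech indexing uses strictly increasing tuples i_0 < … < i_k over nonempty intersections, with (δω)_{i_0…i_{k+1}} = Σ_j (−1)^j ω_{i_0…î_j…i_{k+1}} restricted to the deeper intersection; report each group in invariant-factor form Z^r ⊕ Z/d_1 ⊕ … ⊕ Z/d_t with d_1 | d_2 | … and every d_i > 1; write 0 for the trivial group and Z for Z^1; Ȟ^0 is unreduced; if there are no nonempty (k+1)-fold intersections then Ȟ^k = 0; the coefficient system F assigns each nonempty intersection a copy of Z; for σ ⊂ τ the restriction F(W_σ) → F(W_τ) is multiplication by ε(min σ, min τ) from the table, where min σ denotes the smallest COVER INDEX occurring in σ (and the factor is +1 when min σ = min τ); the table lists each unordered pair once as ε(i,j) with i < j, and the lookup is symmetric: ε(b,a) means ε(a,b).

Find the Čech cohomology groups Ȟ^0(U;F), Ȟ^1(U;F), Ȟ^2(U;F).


Ȟ^0 ≅ 0,  Ȟ^1 ≅ Z ⊕ Z/2,  Ȟ^2 ≅ 0

nonempty overlaps:
  W12={x5} W14={x1} W15={x6,x8} W16={x4} W23={x2} W34={x3} W56={x7}
C dims 6,7; δ0: rk 6, SNF 1^5·2
degree 0: 6−6−0 = 0 → Ȟ^0 ≅ 0
degree 1: 7−0−6 = 1 plus torsion [2] → Ȟ^1 ≅ Z ⊕ Z/2
degree 2: 0−0−0 = 0 → Ȟ^2 ≅ 0


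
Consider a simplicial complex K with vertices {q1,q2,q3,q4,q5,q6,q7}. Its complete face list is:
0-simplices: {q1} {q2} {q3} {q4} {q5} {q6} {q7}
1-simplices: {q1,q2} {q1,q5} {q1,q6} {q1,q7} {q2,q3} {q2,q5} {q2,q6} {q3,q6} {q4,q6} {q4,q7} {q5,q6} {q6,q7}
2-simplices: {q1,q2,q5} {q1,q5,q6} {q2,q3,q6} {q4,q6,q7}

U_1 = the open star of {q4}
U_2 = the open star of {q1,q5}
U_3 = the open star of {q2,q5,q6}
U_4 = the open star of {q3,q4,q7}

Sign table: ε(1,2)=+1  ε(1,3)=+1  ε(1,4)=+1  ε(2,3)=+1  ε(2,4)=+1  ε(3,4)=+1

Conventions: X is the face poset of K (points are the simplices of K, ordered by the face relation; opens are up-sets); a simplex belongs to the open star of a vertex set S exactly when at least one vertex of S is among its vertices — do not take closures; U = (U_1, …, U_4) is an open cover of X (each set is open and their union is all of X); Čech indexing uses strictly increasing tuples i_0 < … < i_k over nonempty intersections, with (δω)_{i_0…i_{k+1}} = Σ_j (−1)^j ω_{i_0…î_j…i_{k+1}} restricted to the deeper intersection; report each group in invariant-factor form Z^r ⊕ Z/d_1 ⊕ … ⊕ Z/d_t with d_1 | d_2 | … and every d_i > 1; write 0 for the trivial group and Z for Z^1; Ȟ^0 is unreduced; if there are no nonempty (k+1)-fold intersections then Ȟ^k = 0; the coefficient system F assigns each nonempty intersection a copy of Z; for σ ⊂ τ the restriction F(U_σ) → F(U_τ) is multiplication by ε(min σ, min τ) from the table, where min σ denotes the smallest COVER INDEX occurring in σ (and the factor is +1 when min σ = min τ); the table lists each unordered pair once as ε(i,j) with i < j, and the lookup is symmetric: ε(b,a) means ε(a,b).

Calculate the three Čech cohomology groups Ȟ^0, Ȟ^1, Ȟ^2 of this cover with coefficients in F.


nonempty overlaps:
  U1={{q4},{q4,q6},{q4,q7},{q4,q6,q7}} U2={{q1},{q5},{q1,q2},{q1,q5},{q1,q6},{q1,q7},{q2,q5},{q5,q6},{q1,q2,q5},{q1,q5,q6}} U3={{q2},{q5},{q6},{q1,q2},{q1,q5},{q1,q6},{q2,q3},{q2,q5},{q2,q6},{q3,q6},{q4,q6},{q5,q6},{q6,q7},{q1,q2,q5},{q1,q5,q6},{q2,q3,q6},{q4,q6,q7}} U4={{q3},{q4},{q7},{q1,q7},{q2,q3},{q3,q6},{q4,q6},{q4,q7},{q6,q7},{q2,q3,q6},{q4,q6,q7}}
  U13={{q4,q6},{q4,q6,q7}} U14={{q4},{q4,q6},{q4,q7},{q4,q6,q7}} U23={{q5},{q1,q2},{q1,q5},{q1,q6},{q2,q5},{q5,q6},{q1,q2,q5},{q1,q5,q6}} U24={{q1,q7}} U34={{q2,q3},{q3,q6},{q4,q6},{q6,q7},{q2,q3,q6},{q4,q6,q7}}
  U134={{q4,q6},{q4,q6,q7}}
C dims 4,5,1; δ0: rk 3, SNF 1^3; δ1: rk 1, SNF 1^1
degree 0: 4−3−0 = 1 → Ȟ^0 ≅ Z
degree 1: 5−1−3 = 1 → Ȟ^1 ≅ Z
degree 2: 1−0−1 = 0 → Ȟ^2 ≅ 0

Ȟ^0 ≅ Z, Ȟ^1 ≅ Z and Ȟ^2 ≅ 0


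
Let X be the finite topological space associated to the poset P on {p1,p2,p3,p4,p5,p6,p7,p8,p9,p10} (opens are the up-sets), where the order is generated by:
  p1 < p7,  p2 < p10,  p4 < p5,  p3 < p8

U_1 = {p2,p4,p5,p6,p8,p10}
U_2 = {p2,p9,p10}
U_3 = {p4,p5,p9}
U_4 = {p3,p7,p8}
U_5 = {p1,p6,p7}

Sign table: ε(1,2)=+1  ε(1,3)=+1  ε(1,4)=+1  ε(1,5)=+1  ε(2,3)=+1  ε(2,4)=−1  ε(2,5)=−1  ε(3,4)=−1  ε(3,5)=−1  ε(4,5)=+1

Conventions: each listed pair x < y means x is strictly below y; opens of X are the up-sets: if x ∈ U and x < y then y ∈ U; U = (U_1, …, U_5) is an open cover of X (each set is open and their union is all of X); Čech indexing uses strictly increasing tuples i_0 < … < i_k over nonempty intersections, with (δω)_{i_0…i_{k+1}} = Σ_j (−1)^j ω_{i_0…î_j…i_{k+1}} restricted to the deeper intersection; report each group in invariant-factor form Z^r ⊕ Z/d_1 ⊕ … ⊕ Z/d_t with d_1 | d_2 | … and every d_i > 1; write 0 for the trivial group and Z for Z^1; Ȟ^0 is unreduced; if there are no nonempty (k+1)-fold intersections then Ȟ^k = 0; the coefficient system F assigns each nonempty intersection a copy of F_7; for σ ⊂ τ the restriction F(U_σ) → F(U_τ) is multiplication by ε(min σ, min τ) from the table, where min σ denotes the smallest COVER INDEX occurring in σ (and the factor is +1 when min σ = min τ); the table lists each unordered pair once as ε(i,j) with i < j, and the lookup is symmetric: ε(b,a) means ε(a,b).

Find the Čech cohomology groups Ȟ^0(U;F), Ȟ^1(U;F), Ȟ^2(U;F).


Ȟ^0 = Z/7, Ȟ^1 = Z/7 ⊕ Z/7, Ȟ^2 = 0

cover nerve:
  U12={p2,p10} U13={p4,p5} U14={p8} U15={p6} U23={p9} U45={p7}
C dims 5,6; δ0: rk_F7 4
Ȟ^0: (5−4)−0=1 ⇒ Z/7
Ȟ^1: (6−0)−4=2 ⇒ Z/7 ⊕ Z/7
Ȟ^2: (0−0)−0=0 ⇒ 0
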